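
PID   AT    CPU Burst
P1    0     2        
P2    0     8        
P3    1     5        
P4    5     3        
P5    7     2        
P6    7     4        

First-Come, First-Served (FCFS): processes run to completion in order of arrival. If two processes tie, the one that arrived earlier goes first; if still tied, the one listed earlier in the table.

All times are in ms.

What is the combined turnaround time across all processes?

Schedule: | P1 0-2 | P2 2-10 | P3 10-15 | P4 15-18 | P5 18-20 | P6 20-24 |
Completion: P1=2  P2=10  P3=15  P4=18  P5=20  P6=24
Turnaround (C−A): P1=2  P2=10  P3=14  P4=13  P5=13  P6=17
Turnaround = completion − arrival: P1=2, P2=10, P3=14, P4=13, P5=13, P6=17
Total turnaround = 2 + 10 + 14 + 13 + 13 + 17 = 69

69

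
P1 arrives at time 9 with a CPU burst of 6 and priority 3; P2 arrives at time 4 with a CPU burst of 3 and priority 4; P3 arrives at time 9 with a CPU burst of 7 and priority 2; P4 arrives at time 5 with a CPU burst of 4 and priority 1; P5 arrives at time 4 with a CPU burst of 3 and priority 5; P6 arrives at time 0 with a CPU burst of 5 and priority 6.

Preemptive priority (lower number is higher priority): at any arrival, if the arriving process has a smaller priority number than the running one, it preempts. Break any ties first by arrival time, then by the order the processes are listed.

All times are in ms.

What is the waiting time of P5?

20

Gantt: | P6 0-4 | P2 4-5 | P4 5-9 | P3 9-16 | P1 16-22 | P2 22-24 | P5 24-27 | P6 27-28 |
Completion: P1=22  P2=24  P3=16  P4=9  P5=27  P6=28
Turnaround (C−A): P1=13  P2=20  P3=7  P4=4  P5=23  P6=28
Waiting(P5) = turnaround − burst = 23 − 3 = 20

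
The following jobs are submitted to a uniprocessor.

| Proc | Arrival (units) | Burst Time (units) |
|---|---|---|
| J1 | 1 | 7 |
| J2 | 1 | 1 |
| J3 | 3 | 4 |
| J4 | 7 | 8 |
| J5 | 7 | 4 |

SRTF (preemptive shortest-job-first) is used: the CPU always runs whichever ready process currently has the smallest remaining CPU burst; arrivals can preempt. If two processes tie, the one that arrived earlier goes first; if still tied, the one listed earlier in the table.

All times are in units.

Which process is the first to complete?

J2

Schedule: | idle 0-1 | J2 1-2 | J1 2-3 | J3 3-7 | J5 7-11 | J1 11-17 | J4 17-25 |
Completion: J1=17  J2=2  J3=7  J4=25  J5=11
Turnaround (C−A): J1=16  J2=1  J3=4  J4=18  J5=4
Finish order: J2 → J3 → J5 → J1 → J4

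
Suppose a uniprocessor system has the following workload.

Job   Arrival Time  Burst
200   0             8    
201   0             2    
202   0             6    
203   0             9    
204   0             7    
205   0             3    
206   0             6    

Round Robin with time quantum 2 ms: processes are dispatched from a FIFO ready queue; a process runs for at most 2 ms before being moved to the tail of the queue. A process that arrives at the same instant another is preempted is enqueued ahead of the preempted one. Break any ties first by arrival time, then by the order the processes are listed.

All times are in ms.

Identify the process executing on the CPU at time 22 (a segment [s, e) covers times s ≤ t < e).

205

Gantt: | 200 0-2 | 201 2-4 | 202 4-6 | 203 6-8 | 204 8-10 | 205 10-12 | 206 12-14 | 200 14-16 | 202 16-18 | 203 18-20 | 204 20-22 | 205 22-23 | 206 23-25 | 200 25-27 | 202 27-29 | 203 29-31 | 204 31-33 | 206 33-35 | 200 35-37 | 203 37-39 | 204 39-40 | 203 40-41 |
Completion: 200=37  201=4  202=29  203=41  204=40  205=23  206=35
Turnaround (C−A): 200=37  201=4  202=29  203=41  204=40  205=23  206=35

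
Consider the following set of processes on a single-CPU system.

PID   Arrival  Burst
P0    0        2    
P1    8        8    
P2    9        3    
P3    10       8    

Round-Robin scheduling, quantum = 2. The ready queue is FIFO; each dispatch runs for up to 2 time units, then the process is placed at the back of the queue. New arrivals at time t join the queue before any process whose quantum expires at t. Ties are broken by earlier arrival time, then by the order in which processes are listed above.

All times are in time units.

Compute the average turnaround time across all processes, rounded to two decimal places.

Gantt: | P0 0-2 | idle 2-8 | P1 8-10 | P2 10-12 | P3 12-14 | P1 14-16 | P2 16-17 | P3 17-19 | P1 19-21 | P3 21-23 | P1 23-25 | P3 25-27 |
Completion: P0=2  P1=25  P2=17  P3=27
Turnaround times: P0=2, P1=17, P2=8, P3=17
Average turnaround = (2+17+8+17) / 4 = 44/4 = 11.00

11.00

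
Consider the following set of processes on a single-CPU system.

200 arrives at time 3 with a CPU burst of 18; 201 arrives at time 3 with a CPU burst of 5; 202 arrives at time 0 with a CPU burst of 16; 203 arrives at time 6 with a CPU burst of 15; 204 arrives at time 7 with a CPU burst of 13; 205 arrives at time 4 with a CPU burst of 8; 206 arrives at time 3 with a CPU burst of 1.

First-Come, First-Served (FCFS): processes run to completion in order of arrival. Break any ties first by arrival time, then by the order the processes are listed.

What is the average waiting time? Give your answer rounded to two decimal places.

30.57

Timeline: | 202 0-16 | 200 16-34 | 201 34-39 | 206 39-40 | 205 40-48 | 203 48-63 | 204 63-76 |
Completion: 200=34  201=39  202=16  203=63  204=76  205=48  206=40
Turnaround (C−A): 200=31  201=36  202=16  203=57  204=69  205=44  206=37
Waiting times: 200=13, 201=31, 202=0, 203=42, 204=56, 205=36, 206=36
Average waiting = (13+31+0+42+56+36+36) / 7 = 214/7 = 30.57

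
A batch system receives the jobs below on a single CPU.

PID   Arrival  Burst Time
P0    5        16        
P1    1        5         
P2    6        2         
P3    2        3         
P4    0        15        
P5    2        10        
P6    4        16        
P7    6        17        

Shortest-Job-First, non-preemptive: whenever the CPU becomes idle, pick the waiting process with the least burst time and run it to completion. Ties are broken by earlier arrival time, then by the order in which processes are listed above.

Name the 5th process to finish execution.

Schedule: | P4 0-15 | P2 15-17 | P3 17-20 | P1 20-25 | P5 25-35 | P6 35-51 | P0 51-67 | P7 67-84 |
Completion: P0=67  P1=25  P2=17  P3=20  P4=15  P5=35  P6=51  P7=84
Finish order: P4 → P2 → P3 → P1 → P5 → P6 → P0 → P7

P5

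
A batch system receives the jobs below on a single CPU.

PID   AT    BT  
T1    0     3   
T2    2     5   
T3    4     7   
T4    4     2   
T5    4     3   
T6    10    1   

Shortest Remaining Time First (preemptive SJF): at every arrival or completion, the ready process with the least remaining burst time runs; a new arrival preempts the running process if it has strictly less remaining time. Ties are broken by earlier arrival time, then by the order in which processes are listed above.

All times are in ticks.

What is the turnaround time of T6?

Gantt: | T1 0-3 | T2 3-4 | T4 4-6 | T5 6-9 | T2 9-10 | T6 10-11 | T2 11-14 | T3 14-21 |
Completion: T1=3  T2=14  T3=21  T4=6  T5=9  T6=11
Turnaround (C−A): T1=3  T2=12  T3=17  T4=2  T5=5  T6=1
Turnaround(T6) = completion − arrival = 11 − 10 = 1

1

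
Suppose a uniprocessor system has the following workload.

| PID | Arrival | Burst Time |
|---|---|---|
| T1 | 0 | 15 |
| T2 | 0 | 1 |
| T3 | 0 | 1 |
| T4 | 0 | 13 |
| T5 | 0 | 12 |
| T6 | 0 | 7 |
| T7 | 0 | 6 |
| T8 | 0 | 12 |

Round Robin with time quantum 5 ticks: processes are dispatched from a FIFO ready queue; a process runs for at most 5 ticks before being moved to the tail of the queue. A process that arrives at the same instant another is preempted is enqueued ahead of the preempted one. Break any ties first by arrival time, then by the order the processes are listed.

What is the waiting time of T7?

44

Schedule: | T1 0-5 | T2 5-6 | T3 6-7 | T4 7-12 | T5 12-17 | T6 17-22 | T7 22-27 | T8 27-32 | T1 32-37 | T4 37-42 | T5 42-47 | T6 47-49 | T7 49-50 | T8 50-55 | T1 55-60 | T4 60-63 | T5 63-65 | T8 65-67 |
Completion: T1=60  T2=6  T3=7  T4=63  T5=65  T6=49  T7=50  T8=67
Turnaround (C−A): T1=60  T2=6  T3=7  T4=63  T5=65  T6=49  T7=50  T8=67
Waiting(T7) = turnaround − burst = 50 − 6 = 44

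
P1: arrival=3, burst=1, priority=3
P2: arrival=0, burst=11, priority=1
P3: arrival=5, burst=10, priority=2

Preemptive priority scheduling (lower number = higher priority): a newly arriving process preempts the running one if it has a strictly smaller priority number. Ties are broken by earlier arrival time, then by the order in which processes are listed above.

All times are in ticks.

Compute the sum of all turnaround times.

46

Timeline: | P2 0-11 | P3 11-21 | P1 21-22 |
Completion: P1=22  P2=11  P3=21
Turnaround (C−A): P1=19  P2=11  P3=16
Turnaround = completion − arrival: P1=19, P2=11, P3=16
Total turnaround = 19 + 11 + 16 = 46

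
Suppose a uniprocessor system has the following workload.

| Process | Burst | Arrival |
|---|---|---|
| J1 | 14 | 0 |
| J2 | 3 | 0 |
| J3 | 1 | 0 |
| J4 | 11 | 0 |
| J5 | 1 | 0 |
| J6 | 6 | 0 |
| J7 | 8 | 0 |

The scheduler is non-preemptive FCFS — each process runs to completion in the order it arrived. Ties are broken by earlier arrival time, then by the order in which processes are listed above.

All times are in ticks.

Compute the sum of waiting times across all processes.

Timeline: | J1 0-14 | J2 14-17 | J3 17-18 | J4 18-29 | J5 29-30 | J6 30-36 | J7 36-44 |
Completion: J1=14  J2=17  J3=18  J4=29  J5=30  J6=36  J7=44
Waiting = turnaround − burst: J1=0, J2=14, J3=17, J4=18, J5=29, J6=30, J7=36
Total waiting = 0 + 14 + 17 + 18 + 29 + 30 + 36 = 144

144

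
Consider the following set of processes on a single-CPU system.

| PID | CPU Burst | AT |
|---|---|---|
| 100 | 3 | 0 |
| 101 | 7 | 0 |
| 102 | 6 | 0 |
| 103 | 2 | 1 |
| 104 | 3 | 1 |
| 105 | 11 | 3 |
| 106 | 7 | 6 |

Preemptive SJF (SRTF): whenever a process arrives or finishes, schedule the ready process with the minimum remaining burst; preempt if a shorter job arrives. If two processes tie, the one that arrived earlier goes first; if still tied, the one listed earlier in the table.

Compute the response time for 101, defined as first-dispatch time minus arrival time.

14

Schedule: | 100 0-3 | 103 3-5 | 104 5-8 | 102 8-14 | 101 14-21 | 106 21-28 | 105 28-39 |
Completion: 100=3  101=21  102=14  103=5  104=8  105=39  106=28
Turnaround (C−A): 100=3  101=21  102=14  103=4  104=7  105=36  106=22
Response(101) = first start − arrival = 14 − 0 = 14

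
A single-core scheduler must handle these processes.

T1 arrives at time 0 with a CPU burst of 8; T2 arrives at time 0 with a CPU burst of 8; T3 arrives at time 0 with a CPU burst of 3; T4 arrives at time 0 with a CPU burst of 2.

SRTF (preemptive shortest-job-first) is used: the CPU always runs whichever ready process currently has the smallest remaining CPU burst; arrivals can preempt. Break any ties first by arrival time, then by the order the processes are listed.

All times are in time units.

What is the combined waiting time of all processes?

20

Schedule: | T4 0-2 | T3 2-5 | T1 5-13 | T2 13-21 |
Completion: T1=13  T2=21  T3=5  T4=2
Turnaround (C−A): T1=13  T2=21  T3=5  T4=2
Waiting = turnaround − burst: T1=5, T2=13, T3=2, T4=0
Total waiting = 5 + 13 + 2 + 0 = 20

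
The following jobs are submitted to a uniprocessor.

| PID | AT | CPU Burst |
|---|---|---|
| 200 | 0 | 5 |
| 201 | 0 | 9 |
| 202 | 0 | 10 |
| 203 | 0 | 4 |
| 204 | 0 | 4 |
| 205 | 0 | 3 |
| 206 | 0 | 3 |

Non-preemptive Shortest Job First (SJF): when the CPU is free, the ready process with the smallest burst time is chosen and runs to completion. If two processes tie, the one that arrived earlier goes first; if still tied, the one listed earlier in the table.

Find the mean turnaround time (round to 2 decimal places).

16.86

Gantt: | 205 0-3 | 206 3-6 | 203 6-10 | 204 10-14 | 200 14-19 | 201 19-28 | 202 28-38 |
Completion: 200=19  201=28  202=38  203=10  204=14  205=3  206=6
Turnaround (C−A): 200=19  201=28  202=38  203=10  204=14  205=3  206=6
Turnaround times: 200=19, 201=28, 202=38, 203=10, 204=14, 205=3, 206=6
Average turnaround = (19+28+38+10+14+3+6) / 7 = 118/7 = 16.86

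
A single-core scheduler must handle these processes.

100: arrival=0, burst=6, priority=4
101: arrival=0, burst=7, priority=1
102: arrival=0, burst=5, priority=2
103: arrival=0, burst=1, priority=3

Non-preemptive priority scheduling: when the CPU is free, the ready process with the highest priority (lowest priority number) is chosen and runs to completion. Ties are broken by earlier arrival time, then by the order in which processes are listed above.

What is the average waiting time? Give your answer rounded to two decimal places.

Gantt: | 101 0-7 | 102 7-12 | 103 12-13 | 100 13-19 |
Completion: 100=19  101=7  102=12  103=13
Turnaround (C−A): 100=19  101=7  102=12  103=13
Waiting times: 100=13, 101=0, 102=7, 103=12
Average waiting = (13+0+7+12) / 4 = 32/4 = 8.00

8.00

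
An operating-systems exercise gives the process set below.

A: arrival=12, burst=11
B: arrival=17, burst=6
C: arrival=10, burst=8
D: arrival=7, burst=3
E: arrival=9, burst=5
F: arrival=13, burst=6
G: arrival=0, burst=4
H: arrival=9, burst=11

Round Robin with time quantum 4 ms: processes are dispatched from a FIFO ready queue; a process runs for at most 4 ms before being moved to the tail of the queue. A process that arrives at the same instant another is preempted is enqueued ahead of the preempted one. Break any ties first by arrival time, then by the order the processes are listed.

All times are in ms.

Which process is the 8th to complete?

A

Timeline: | G 0-4 | idle 4-7 | D 7-10 | E 10-14 | H 14-18 | C 18-22 | A 22-26 | F 26-30 | E 30-31 | B 31-35 | H 35-39 | C 39-43 | A 43-47 | F 47-49 | B 49-51 | H 51-54 | A 54-57 |
Completion: A=57  B=51  C=43  D=10  E=31  F=49  G=4  H=54
Finish order: G → D → E → C → F → B → H → A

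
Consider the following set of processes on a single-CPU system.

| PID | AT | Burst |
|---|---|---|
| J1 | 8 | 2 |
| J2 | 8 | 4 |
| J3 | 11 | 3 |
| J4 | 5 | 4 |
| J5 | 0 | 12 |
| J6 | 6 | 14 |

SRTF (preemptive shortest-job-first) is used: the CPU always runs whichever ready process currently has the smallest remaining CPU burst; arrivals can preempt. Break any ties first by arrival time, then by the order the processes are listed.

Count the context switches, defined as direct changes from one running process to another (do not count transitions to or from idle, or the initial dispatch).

Gantt: | J5 0-5 | J4 5-9 | J1 9-11 | J3 11-14 | J2 14-18 | J5 18-25 | J6 25-39 |
Completion: J1=11  J2=18  J3=14  J4=9  J5=25  J6=39
Turnaround (C−A): J1=3  J2=10  J3=3  J4=4  J5=25  J6=33

6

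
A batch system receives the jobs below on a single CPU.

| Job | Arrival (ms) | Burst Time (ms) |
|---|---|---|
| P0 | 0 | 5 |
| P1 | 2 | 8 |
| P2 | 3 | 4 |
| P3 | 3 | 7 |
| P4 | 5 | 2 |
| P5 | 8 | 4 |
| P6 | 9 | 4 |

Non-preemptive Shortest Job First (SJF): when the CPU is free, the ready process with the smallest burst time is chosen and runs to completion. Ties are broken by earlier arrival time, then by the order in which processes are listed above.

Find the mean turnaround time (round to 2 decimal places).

Schedule: | P0 0-5 | P4 5-7 | P2 7-11 | P5 11-15 | P6 15-19 | P3 19-26 | P1 26-34 |
Completion: P0=5  P1=34  P2=11  P3=26  P4=7  P5=15  P6=19
Turnaround (C−A): P0=5  P1=32  P2=8  P3=23  P4=2  P5=7  P6=10
Turnaround times: P0=5, P1=32, P2=8, P3=23, P4=2, P5=7, P6=10
Average turnaround = (5+32+8+23+2+7+10) / 7 = 87/7 = 12.43

12.43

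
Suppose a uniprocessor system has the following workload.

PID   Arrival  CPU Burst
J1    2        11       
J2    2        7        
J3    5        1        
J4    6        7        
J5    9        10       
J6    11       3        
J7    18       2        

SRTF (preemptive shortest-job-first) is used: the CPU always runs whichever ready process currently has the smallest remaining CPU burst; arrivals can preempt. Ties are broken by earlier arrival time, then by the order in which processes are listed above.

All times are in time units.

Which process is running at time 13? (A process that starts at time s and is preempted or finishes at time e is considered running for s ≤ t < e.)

Timeline: | idle 0-2 | J2 2-5 | J3 5-6 | J2 6-10 | J4 10-11 | J6 11-14 | J4 14-20 | J7 20-22 | J5 22-32 | J1 32-43 |
Completion: J1=43  J2=10  J3=6  J4=20  J5=32  J6=14  J7=22

J6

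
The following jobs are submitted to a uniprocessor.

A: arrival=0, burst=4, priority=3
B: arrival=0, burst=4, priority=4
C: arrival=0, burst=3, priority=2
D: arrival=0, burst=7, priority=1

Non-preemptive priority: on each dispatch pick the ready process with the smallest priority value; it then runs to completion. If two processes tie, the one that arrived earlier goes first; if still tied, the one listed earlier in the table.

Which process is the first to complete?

Schedule: | D 0-7 | C 7-10 | A 10-14 | B 14-18 |
Completion: A=14  B=18  C=10  D=7
Turnaround (C−A): A=14  B=18  C=10  D=7
Finish order: D → C → A → B

D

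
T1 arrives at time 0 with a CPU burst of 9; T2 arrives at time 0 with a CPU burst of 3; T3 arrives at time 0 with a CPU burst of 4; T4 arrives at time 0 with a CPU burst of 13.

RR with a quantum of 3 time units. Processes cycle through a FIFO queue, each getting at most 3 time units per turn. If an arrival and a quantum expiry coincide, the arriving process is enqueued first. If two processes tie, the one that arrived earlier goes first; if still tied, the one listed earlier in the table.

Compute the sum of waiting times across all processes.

Timeline: | T1 0-3 | T2 3-6 | T3 6-9 | T4 9-12 | T1 12-15 | T3 15-16 | T4 16-19 | T1 19-22 | T4 22-29 |
Completion: T1=22  T2=6  T3=16  T4=29
Waiting = turnaround − burst: T1=13, T2=3, T3=12, T4=16
Total waiting = 13 + 3 + 12 + 16 = 44

44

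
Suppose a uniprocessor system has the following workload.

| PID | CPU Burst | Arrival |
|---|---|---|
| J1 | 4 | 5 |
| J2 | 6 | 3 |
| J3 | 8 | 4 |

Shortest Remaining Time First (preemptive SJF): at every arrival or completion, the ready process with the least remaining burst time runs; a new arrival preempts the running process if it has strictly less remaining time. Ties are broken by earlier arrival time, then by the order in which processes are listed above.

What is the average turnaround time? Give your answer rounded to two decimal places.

Timeline: | idle 0-3 | J2 3-9 | J1 9-13 | J3 13-21 |
Completion: J1=13  J2=9  J3=21
Turnaround times: J1=8, J2=6, J3=17
Average turnaround = (8+6+17) / 3 = 31/3 = 10.33

10.33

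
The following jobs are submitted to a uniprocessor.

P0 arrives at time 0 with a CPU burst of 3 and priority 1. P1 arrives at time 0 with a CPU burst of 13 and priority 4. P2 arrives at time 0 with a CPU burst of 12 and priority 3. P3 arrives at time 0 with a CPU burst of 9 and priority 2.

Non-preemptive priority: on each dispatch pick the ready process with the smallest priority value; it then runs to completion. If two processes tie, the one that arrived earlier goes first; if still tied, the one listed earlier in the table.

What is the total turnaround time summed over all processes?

Schedule: | P0 0-3 | P3 3-12 | P2 12-24 | P1 24-37 |
Completion: P0=3  P1=37  P2=24  P3=12
Turnaround = completion − arrival: P0=3, P1=37, P2=24, P3=12
Total turnaround = 3 + 37 + 24 + 12 = 76

76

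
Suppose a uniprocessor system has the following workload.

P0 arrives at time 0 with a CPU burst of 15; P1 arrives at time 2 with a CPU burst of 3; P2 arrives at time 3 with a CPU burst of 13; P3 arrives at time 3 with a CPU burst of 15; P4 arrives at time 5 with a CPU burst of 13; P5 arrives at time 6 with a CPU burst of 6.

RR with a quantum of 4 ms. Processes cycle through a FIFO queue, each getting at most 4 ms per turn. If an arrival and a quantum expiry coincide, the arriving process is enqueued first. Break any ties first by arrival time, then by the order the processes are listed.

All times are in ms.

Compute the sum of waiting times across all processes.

214

Gantt: | P0 0-4 | P1 4-7 | P2 7-11 | P3 11-15 | P0 15-19 | P4 19-23 | P5 23-27 | P2 27-31 | P3 31-35 | P0 35-39 | P4 39-43 | P5 43-45 | P2 45-49 | P3 49-53 | P0 53-56 | P4 56-60 | P2 60-61 | P3 61-64 | P4 64-65 |
Completion: P0=56  P1=7  P2=61  P3=64  P4=65  P5=45
Waiting = turnaround − burst: P0=41, P1=2, P2=45, P3=46, P4=47, P5=33
Total waiting = 41 + 2 + 45 + 46 + 47 + 33 = 214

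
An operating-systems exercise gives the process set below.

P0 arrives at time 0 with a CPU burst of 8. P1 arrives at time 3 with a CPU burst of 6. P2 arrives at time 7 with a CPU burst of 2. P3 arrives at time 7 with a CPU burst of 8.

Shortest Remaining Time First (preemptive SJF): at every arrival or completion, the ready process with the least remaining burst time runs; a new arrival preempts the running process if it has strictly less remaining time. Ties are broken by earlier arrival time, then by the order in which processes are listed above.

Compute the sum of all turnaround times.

Gantt: | P0 0-8 | P2 8-10 | P1 10-16 | P3 16-24 |
Completion: P0=8  P1=16  P2=10  P3=24
Turnaround = completion − arrival: P0=8, P1=13, P2=3, P3=17
Total turnaround = 8 + 13 + 3 + 17 = 41

41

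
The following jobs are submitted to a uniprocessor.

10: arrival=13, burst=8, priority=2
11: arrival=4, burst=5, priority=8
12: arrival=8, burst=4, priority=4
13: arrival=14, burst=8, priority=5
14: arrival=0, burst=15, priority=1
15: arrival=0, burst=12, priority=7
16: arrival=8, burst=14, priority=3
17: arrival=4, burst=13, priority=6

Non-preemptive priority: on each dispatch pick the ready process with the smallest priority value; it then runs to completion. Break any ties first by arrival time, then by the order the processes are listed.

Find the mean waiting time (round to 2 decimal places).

Gantt: | 14 0-15 | 10 15-23 | 16 23-37 | 12 37-41 | 13 41-49 | 17 49-62 | 15 62-74 | 11 74-79 |
Completion: 10=23  11=79  12=41  13=49  14=15  15=74  16=37  17=62
Turnaround (C−A): 10=10  11=75  12=33  13=35  14=15  15=74  16=29  17=58
Waiting times: 10=2, 11=70, 12=29, 13=27, 14=0, 15=62, 16=15, 17=45
Average waiting = (2+70+29+27+0+62+15+45) / 8 = 250/8 = 31.25

31.25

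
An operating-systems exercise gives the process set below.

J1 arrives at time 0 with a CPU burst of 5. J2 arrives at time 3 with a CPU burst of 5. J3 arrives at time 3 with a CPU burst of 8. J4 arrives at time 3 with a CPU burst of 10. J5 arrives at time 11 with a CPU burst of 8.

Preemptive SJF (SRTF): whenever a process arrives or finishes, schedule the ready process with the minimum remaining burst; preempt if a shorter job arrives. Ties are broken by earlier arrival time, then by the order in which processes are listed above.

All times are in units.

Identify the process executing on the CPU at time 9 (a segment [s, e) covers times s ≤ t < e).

J2

Timeline: | J1 0-5 | J2 5-10 | J3 10-18 | J5 18-26 | J4 26-36 |
Completion: J1=5  J2=10  J3=18  J4=36  J5=26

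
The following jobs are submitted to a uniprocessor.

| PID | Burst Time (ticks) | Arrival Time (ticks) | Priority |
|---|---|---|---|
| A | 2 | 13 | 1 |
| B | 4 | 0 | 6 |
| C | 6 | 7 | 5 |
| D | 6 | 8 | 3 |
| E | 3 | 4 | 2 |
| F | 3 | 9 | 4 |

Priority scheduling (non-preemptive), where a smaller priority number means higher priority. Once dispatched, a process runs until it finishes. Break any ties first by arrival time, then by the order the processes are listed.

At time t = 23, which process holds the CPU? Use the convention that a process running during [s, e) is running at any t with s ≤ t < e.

F

Schedule: | B 0-4 | E 4-7 | C 7-13 | A 13-15 | D 15-21 | F 21-24 |
Completion: A=15  B=4  C=13  D=21  E=7  F=24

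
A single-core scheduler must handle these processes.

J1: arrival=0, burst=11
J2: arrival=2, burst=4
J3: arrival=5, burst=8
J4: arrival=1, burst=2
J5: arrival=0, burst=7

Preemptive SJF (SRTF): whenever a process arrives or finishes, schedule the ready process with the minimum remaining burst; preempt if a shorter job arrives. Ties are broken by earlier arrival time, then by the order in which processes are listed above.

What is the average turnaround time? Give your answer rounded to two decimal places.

13.60

Gantt: | J5 0-1 | J4 1-3 | J2 3-7 | J5 7-13 | J3 13-21 | J1 21-32 |
Completion: J1=32  J2=7  J3=21  J4=3  J5=13
Turnaround times: J1=32, J2=5, J3=16, J4=2, J5=13
Average turnaround = (32+5+16+2+13) / 5 = 68/5 = 13.60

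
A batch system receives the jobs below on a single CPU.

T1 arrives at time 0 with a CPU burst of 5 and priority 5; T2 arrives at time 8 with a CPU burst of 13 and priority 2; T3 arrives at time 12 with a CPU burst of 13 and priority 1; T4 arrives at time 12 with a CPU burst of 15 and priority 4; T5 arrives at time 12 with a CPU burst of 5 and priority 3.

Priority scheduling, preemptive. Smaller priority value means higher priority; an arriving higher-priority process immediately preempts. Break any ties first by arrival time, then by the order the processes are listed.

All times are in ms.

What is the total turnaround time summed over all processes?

Schedule: | T1 0-5 | idle 5-8 | T2 8-12 | T3 12-25 | T2 25-34 | T5 34-39 | T4 39-54 |
Completion: T1=5  T2=34  T3=25  T4=54  T5=39
Turnaround (C−A): T1=5  T2=26  T3=13  T4=42  T5=27
Turnaround = completion − arrival: T1=5, T2=26, T3=13, T4=42, T5=27
Total turnaround = 5 + 26 + 13 + 42 + 27 = 113

113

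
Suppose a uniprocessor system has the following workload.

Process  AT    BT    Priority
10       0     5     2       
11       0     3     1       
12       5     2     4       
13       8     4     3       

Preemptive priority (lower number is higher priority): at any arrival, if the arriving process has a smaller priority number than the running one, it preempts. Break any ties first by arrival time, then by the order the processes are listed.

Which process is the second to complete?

10

Timeline: | 11 0-3 | 10 3-8 | 13 8-12 | 12 12-14 |
Completion: 10=8  11=3  12=14  13=12
Finish order: 11 → 10 → 13 → 12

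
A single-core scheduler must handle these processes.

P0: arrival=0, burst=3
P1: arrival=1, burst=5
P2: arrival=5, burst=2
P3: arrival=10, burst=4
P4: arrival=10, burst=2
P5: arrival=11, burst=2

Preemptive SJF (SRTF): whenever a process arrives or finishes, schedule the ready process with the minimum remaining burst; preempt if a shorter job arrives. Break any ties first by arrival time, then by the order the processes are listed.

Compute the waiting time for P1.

Gantt: | P0 0-3 | P1 3-5 | P2 5-7 | P1 7-10 | P4 10-12 | P5 12-14 | P3 14-18 |
Completion: P0=3  P1=10  P2=7  P3=18  P4=12  P5=14
Turnaround (C−A): P0=3  P1=9  P2=2  P3=8  P4=2  P5=3
Waiting(P1) = turnaround − burst = 9 − 5 = 4

4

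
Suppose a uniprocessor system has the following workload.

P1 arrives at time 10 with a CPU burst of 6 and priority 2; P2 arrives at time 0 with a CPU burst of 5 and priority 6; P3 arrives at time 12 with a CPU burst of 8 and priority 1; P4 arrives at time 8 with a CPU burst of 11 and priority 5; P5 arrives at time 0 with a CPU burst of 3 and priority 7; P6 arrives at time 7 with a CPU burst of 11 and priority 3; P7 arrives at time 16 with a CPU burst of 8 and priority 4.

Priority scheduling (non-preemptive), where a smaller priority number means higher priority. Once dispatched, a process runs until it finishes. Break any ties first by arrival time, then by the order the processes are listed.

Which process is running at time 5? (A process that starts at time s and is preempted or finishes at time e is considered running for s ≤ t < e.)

P5

Gantt: | P2 0-5 | P5 5-8 | P6 8-19 | P3 19-27 | P1 27-33 | P7 33-41 | P4 41-52 |
Completion: P1=33  P2=5  P3=27  P4=52  P5=8  P6=19  P7=41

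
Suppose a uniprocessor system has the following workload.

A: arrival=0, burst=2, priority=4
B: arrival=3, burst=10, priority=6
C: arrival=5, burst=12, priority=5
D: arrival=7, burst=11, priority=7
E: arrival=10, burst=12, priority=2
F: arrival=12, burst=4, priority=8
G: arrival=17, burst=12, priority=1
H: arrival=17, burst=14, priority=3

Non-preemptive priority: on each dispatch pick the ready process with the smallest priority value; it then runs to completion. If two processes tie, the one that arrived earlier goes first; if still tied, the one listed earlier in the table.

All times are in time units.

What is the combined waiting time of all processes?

195

Schedule: | A 0-2 | idle 2-3 | B 3-13 | E 13-25 | G 25-37 | H 37-51 | C 51-63 | D 63-74 | F 74-78 |
Completion: A=2  B=13  C=63  D=74  E=25  F=78  G=37  H=51
Turnaround (C−A): A=2  B=10  C=58  D=67  E=15  F=66  G=20  H=34
Waiting = turnaround − burst: A=0, B=0, C=46, D=56, E=3, F=62, G=8, H=20
Total waiting = 0 + 0 + 46 + 56 + 3 + 62 + 8 + 20 = 195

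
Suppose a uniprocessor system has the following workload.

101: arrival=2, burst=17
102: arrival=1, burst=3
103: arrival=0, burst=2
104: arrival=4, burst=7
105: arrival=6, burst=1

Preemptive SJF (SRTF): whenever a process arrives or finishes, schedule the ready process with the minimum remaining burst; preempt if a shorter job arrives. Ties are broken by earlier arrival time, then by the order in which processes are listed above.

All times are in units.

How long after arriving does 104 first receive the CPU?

Schedule: | 103 0-2 | 102 2-5 | 104 5-6 | 105 6-7 | 104 7-13 | 101 13-30 |
Completion: 101=30  102=5  103=2  104=13  105=7
Response(104) = first start − arrival = 5 − 4 = 1

1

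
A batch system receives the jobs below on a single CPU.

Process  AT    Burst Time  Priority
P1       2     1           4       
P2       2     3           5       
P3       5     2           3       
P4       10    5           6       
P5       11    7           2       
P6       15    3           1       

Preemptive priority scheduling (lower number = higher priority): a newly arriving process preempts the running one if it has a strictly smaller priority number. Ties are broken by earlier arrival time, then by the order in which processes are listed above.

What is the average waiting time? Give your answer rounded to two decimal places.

2.67

Schedule: | idle 0-2 | P1 2-3 | P2 3-5 | P3 5-7 | P2 7-8 | idle 8-10 | P4 10-11 | P5 11-15 | P6 15-18 | P5 18-21 | P4 21-25 |
Completion: P1=3  P2=8  P3=7  P4=25  P5=21  P6=18
Waiting times: P1=0, P2=3, P3=0, P4=10, P5=3, P6=0
Average waiting = (0+3+0+10+3+0) / 6 = 16/6 = 2.67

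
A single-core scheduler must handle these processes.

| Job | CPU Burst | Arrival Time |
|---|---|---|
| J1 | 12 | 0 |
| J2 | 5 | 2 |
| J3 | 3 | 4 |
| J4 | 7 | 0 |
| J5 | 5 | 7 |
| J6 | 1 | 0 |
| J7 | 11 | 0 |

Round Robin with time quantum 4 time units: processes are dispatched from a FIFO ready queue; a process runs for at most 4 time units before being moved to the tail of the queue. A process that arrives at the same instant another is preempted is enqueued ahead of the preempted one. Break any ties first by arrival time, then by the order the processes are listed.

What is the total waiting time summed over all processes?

Gantt: | J1 0-4 | J4 4-8 | J6 8-9 | J7 9-13 | J2 13-17 | J3 17-20 | J1 20-24 | J5 24-28 | J4 28-31 | J7 31-35 | J2 35-36 | J1 36-40 | J5 40-41 | J7 41-44 |
Completion: J1=40  J2=36  J3=20  J4=31  J5=41  J6=9  J7=44
Waiting = turnaround − burst: J1=28, J2=29, J3=13, J4=24, J5=29, J6=8, J7=33
Total waiting = 28 + 29 + 13 + 24 + 29 + 8 + 33 = 164

164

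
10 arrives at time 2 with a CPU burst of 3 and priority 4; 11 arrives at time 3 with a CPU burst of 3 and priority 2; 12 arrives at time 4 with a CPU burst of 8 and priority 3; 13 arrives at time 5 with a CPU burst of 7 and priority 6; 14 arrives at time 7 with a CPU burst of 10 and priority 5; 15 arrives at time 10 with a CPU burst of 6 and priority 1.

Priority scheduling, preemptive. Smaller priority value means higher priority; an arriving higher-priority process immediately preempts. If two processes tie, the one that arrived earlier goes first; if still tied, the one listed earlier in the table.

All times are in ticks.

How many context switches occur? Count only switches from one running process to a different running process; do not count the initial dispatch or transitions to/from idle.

7

Timeline: | idle 0-2 | 10 2-3 | 11 3-6 | 12 6-10 | 15 10-16 | 12 16-20 | 10 20-22 | 14 22-32 | 13 32-39 |
Completion: 10=22  11=6  12=20  13=39  14=32  15=16
Turnaround (C−A): 10=20  11=3  12=16  13=34  14=25  15=6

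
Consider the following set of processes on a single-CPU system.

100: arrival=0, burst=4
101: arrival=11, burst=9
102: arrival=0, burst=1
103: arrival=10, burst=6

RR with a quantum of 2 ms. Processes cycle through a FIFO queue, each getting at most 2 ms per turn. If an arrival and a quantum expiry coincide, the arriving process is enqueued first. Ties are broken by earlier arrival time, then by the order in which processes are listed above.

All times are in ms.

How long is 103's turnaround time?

10

Timeline: | 100 0-2 | 102 2-3 | 100 3-5 | idle 5-10 | 103 10-12 | 101 12-14 | 103 14-16 | 101 16-18 | 103 18-20 | 101 20-25 |
Completion: 100=5  101=25  102=3  103=20
Turnaround (C−A): 100=5  101=14  102=3  103=10
Turnaround(103) = completion − arrival = 20 − 10 = 10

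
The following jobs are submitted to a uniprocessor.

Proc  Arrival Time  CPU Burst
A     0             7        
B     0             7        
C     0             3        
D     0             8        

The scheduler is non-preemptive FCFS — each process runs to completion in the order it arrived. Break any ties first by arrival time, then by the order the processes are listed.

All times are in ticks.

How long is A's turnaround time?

7

Schedule: | A 0-7 | B 7-14 | C 14-17 | D 17-25 |
Completion: A=7  B=14  C=17  D=25
Turnaround (C−A): A=7  B=14  C=17  D=25
Turnaround(A) = completion − arrival = 7 − 0 = 7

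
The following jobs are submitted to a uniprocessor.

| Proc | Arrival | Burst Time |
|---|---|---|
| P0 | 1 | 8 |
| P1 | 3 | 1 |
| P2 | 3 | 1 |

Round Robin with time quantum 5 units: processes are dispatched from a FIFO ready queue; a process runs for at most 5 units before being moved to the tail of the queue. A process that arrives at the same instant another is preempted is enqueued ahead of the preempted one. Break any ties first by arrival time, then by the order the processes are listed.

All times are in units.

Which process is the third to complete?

Timeline: | idle 0-1 | P0 1-6 | P1 6-7 | P2 7-8 | P0 8-11 |
Completion: P0=11  P1=7  P2=8
Turnaround (C−A): P0=10  P1=4  P2=5
Finish order: P1 → P2 → P0

P0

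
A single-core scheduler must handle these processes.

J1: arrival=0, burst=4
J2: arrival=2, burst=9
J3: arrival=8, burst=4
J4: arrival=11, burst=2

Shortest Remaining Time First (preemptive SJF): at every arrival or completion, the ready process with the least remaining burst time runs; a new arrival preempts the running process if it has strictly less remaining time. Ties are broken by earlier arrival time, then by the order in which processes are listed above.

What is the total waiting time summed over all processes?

Schedule: | J1 0-4 | J2 4-8 | J3 8-12 | J4 12-14 | J2 14-19 |
Completion: J1=4  J2=19  J3=12  J4=14
Turnaround (C−A): J1=4  J2=17  J3=4  J4=3
Waiting = turnaround − burst: J1=0, J2=8, J3=0, J4=1
Total waiting = 0 + 8 + 0 + 1 = 9

9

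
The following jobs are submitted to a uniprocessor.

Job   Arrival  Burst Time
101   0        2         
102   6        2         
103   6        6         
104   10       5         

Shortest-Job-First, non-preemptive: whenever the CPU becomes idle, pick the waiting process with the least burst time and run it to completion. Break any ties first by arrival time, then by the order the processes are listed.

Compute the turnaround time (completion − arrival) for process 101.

Schedule: | 101 0-2 | idle 2-6 | 102 6-8 | 103 8-14 | 104 14-19 |
Completion: 101=2  102=8  103=14  104=19
Turnaround (C−A): 101=2  102=2  103=8  104=9
Turnaround(101) = completion − arrival = 2 − 0 = 2

2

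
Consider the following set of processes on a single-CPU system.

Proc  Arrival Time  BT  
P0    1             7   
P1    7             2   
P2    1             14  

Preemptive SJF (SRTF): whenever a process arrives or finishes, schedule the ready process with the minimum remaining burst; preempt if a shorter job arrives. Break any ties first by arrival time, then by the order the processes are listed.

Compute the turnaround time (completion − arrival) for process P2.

Schedule: | idle 0-1 | P0 1-8 | P1 8-10 | P2 10-24 |
Completion: P0=8  P1=10  P2=24
Turnaround (C−A): P0=7  P1=3  P2=23
Turnaround(P2) = completion − arrival = 24 − 1 = 23

23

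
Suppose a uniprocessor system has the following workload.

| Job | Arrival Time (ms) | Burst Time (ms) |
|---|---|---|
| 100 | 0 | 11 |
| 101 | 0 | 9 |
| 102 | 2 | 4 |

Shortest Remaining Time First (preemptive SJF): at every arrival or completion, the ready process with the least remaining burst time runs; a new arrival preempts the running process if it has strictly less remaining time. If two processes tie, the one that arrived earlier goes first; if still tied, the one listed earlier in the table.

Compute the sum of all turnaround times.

Schedule: | 101 0-2 | 102 2-6 | 101 6-13 | 100 13-24 |
Completion: 100=24  101=13  102=6
Turnaround = completion − arrival: 100=24, 101=13, 102=4
Total turnaround = 24 + 13 + 4 = 41

41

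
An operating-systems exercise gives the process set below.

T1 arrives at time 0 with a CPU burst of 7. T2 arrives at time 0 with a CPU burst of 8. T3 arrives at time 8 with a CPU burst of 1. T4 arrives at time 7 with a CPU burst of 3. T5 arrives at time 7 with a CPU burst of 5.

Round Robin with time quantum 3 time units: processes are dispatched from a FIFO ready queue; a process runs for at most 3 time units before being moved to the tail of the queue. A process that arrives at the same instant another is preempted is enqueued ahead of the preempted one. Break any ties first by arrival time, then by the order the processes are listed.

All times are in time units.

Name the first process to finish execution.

Schedule: | T1 0-3 | T2 3-6 | T1 6-9 | T2 9-12 | T4 12-15 | T5 15-18 | T3 18-19 | T1 19-20 | T2 20-22 | T5 22-24 |
Completion: T1=20  T2=22  T3=19  T4=15  T5=24
Turnaround (C−A): T1=20  T2=22  T3=11  T4=8  T5=17
Finish order: T4 → T3 → T1 → T2 → T5

T4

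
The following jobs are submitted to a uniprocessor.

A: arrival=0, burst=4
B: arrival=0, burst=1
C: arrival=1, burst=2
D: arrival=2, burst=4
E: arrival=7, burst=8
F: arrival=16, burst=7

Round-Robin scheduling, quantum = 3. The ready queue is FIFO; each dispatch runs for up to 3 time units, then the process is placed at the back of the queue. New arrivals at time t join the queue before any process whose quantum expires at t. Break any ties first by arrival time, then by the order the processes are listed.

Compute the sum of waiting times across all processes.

Gantt: | A 0-3 | B 3-4 | C 4-6 | D 6-9 | A 9-10 | E 10-13 | D 13-14 | E 14-17 | F 17-20 | E 20-22 | F 22-26 |
Completion: A=10  B=4  C=6  D=14  E=22  F=26
Waiting = turnaround − burst: A=6, B=3, C=3, D=8, E=7, F=3
Total waiting = 6 + 3 + 3 + 8 + 7 + 3 = 30

30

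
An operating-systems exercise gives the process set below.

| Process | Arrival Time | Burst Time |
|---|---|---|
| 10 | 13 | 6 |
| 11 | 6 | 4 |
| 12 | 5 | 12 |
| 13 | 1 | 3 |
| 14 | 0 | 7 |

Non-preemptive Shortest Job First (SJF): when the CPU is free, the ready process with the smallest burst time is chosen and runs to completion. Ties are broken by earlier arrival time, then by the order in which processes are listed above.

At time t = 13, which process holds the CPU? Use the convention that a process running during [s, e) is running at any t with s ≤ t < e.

Timeline: | 14 0-7 | 13 7-10 | 11 10-14 | 10 14-20 | 12 20-32 |
Completion: 10=20  11=14  12=32  13=10  14=7
Turnaround (C−A): 10=7  11=8  12=27  13=9  14=7

11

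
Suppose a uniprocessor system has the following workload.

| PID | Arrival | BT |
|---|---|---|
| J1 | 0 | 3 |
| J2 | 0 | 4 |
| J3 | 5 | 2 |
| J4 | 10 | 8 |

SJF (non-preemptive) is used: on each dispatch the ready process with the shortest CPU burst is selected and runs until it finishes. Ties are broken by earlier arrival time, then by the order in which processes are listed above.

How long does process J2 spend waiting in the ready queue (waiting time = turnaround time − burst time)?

Gantt: | J1 0-3 | J2 3-7 | J3 7-9 | idle 9-10 | J4 10-18 |
Completion: J1=3  J2=7  J3=9  J4=18
Turnaround (C−A): J1=3  J2=7  J3=4  J4=8
Waiting(J2) = turnaround − burst = 7 − 4 = 3

3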